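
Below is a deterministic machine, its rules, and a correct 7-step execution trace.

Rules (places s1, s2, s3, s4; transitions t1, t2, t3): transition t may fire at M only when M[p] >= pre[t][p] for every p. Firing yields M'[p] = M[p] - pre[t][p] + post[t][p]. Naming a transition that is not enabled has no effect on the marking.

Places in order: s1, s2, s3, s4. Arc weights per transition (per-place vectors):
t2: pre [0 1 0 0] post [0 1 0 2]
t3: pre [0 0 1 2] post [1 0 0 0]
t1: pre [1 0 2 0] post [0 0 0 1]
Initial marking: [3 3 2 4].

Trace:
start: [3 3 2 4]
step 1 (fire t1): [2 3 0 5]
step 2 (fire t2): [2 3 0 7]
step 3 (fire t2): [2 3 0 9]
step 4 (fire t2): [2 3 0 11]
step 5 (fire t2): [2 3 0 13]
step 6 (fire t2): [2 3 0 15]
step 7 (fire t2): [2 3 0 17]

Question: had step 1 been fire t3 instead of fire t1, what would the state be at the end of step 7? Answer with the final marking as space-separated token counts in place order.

(re-executing from step 1 with the substitution; state before step 1: [3 3 2 4])
step 1 (fire t3): [4 3 1 2]
step 2 (fire t2): [4 3 1 4]
step 3 (fire t2): [4 3 1 6]
step 4 (fire t2): [4 3 1 8]
step 5 (fire t2): [4 3 1 10]
step 6 (fire t2): [4 3 1 12]
step 7 (fire t2): [4 3 1 14]

4 3 1 14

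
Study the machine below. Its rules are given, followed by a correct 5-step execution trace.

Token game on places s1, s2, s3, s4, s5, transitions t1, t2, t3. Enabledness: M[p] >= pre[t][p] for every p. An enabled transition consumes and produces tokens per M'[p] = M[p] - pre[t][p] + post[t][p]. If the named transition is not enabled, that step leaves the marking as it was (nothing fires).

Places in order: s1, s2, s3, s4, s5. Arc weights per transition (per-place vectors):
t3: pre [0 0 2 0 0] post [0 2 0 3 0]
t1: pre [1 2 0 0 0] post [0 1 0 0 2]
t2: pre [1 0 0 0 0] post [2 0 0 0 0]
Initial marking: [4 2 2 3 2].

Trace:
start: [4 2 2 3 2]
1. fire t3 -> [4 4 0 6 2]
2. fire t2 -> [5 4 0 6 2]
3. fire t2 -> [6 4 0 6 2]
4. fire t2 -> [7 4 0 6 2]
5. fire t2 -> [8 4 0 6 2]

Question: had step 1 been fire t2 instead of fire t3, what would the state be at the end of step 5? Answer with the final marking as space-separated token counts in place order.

(re-executing from step 1 with the substitution; state before step 1: [4 2 2 3 2])
1. fire t2 -> [5 2 2 3 2]
2. fire t2 -> [6 2 2 3 2]
3. fire t2 -> [7 2 2 3 2]
4. fire t2 -> [8 2 2 3 2]
5. fire t2 -> [9 2 2 3 2]

9 2 2 3 2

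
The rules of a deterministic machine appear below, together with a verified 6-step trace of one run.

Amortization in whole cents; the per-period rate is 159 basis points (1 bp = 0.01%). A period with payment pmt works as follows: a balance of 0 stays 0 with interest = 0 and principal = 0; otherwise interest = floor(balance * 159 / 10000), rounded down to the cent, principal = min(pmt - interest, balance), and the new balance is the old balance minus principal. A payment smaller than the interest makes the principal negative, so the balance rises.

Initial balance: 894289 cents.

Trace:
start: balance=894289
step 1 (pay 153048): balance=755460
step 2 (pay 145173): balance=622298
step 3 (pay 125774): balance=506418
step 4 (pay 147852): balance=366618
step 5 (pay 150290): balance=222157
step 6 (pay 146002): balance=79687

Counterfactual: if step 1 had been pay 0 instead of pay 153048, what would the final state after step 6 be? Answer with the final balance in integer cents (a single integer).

245295

(re-executing from step 1 with the substitution; state before step 1: balance=894289)
step 1 (pay 0): balance=908508
step 2 (pay 145173): balance=777780
step 3 (pay 125774): balance=664372
step 4 (pay 147852): balance=527083
step 5 (pay 150290): balance=385173
step 6 (pay 146002): balance=245295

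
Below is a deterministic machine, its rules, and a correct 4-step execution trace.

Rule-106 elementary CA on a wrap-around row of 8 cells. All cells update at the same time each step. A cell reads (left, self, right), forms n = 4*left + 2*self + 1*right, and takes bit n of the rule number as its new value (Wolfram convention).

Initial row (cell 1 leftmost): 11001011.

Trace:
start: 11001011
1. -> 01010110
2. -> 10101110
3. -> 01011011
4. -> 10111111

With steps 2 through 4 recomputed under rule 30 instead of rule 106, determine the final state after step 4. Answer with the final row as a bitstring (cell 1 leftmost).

(re-executing steps 2..4 under rule 30; state before step 2: 01010110)
2. -> 11010101
3. -> 00010101
4. -> 10110101

10110101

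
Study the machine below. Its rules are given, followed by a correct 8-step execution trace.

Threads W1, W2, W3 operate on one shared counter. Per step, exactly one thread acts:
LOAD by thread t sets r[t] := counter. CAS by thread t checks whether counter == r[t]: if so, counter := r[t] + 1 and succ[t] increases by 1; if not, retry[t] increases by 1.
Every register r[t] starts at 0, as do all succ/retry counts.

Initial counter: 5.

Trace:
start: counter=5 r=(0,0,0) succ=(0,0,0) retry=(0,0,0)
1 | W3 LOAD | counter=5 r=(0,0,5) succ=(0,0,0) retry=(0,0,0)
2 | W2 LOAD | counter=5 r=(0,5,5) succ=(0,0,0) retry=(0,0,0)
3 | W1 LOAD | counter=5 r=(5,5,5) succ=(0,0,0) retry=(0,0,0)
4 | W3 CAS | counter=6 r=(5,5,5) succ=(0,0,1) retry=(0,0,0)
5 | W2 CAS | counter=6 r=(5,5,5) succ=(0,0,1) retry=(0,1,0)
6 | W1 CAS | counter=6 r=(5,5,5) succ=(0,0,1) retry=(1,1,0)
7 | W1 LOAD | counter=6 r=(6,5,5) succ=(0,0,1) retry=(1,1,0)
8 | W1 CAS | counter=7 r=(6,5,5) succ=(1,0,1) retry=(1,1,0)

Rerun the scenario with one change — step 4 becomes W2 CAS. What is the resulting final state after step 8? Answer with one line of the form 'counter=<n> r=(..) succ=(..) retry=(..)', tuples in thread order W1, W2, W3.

(re-executing from step 4 with the substitution; state before step 4: counter=5 r=(5,5,5) succ=(0,0,0) retry=(0,0,0))
4 | W2 CAS | counter=6 r=(5,5,5) succ=(0,1,0) retry=(0,0,0)
5 | W2 CAS | counter=6 r=(5,5,5) succ=(0,1,0) retry=(0,1,0)
6 | W1 CAS | counter=6 r=(5,5,5) succ=(0,1,0) retry=(1,1,0)
7 | W1 LOAD | counter=6 r=(6,5,5) succ=(0,1,0) retry=(1,1,0)
8 | W1 CAS | counter=7 r=(6,5,5) succ=(1,1,0) retry=(1,1,0)

counter=7 r=(6,5,5) succ=(1,1,0) retry=(1,1,0)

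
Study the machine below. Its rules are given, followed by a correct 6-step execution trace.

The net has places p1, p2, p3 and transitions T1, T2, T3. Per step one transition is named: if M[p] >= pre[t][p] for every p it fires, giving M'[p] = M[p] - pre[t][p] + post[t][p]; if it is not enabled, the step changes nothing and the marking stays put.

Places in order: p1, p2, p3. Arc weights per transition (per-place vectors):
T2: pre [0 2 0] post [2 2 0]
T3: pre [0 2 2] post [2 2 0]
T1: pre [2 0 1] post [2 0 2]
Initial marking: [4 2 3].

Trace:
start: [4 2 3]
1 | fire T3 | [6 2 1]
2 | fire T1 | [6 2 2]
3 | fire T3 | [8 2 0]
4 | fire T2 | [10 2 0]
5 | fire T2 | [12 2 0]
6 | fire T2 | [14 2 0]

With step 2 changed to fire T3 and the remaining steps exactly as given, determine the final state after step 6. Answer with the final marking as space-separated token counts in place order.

12 2 1

(re-executing from step 2 with the substitution; state before step 2: [6 2 1])
2 | fire T3 | [6 2 1]
3 | fire T3 | [6 2 1]
4 | fire T2 | [8 2 1]
5 | fire T2 | [10 2 1]
6 | fire T2 | [12 2 1]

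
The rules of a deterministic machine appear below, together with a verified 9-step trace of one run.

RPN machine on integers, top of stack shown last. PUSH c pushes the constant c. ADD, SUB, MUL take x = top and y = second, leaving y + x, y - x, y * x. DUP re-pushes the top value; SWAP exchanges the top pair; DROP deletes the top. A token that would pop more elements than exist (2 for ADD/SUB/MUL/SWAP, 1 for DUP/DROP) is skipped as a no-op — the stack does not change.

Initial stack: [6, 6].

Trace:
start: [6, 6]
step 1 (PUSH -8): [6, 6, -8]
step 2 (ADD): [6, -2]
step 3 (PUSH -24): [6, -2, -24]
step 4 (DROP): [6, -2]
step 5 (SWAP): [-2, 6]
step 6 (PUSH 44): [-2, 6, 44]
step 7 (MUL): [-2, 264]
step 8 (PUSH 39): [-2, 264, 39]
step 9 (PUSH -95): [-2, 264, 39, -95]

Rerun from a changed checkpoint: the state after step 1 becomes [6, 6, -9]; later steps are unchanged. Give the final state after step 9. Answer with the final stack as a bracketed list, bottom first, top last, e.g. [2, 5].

[-3, 264, 39, -95]

state after step 1 := [6, 6, -9]
step 2 (ADD): [6, -3]
step 3 (PUSH -24): [6, -3, -24]
step 4 (DROP): [6, -3]
step 5 (SWAP): [-3, 6]
step 6 (PUSH 44): [-3, 6, 44]
step 7 (MUL): [-3, 264]
step 8 (PUSH 39): [-3, 264, 39]
step 9 (PUSH -95): [-3, 264, 39, -95]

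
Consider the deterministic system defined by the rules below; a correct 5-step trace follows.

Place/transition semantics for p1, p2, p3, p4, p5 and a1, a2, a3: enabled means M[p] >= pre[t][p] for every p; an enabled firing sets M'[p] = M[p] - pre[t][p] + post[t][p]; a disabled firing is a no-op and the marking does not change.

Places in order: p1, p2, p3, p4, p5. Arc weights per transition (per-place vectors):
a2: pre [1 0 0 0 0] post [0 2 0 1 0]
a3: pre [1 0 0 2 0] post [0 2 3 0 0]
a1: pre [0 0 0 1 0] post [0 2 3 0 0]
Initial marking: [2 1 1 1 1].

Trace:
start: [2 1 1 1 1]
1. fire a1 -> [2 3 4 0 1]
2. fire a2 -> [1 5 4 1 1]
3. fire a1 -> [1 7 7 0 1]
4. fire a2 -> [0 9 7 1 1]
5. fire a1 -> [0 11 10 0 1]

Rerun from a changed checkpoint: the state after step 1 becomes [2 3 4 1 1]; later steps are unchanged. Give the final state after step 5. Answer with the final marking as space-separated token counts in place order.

state after step 1 := [2 3 4 1 1]
2. fire a2 -> [1 5 4 2 1]
3. fire a1 -> [1 7 7 1 1]
4. fire a2 -> [0 9 7 2 1]
5. fire a1 -> [0 11 10 1 1]

0 11 10 1 1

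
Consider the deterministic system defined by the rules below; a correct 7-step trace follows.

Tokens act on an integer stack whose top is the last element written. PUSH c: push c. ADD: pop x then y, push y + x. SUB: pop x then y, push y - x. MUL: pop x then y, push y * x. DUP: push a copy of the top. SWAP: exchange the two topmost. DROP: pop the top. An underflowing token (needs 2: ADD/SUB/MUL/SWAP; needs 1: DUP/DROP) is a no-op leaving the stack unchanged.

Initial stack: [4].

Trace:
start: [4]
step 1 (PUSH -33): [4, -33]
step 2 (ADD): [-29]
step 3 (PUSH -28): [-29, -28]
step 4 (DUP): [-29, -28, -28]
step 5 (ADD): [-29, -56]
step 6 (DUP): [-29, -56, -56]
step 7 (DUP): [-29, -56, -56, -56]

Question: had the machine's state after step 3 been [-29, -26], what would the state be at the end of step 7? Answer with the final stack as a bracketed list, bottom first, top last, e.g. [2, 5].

[-29, -52, -52, -52]

state after step 3 := [-29, -26]
step 4 (DUP): [-29, -26, -26]
step 5 (ADD): [-29, -52]
step 6 (DUP): [-29, -52, -52]
step 7 (DUP): [-29, -52, -52, -52]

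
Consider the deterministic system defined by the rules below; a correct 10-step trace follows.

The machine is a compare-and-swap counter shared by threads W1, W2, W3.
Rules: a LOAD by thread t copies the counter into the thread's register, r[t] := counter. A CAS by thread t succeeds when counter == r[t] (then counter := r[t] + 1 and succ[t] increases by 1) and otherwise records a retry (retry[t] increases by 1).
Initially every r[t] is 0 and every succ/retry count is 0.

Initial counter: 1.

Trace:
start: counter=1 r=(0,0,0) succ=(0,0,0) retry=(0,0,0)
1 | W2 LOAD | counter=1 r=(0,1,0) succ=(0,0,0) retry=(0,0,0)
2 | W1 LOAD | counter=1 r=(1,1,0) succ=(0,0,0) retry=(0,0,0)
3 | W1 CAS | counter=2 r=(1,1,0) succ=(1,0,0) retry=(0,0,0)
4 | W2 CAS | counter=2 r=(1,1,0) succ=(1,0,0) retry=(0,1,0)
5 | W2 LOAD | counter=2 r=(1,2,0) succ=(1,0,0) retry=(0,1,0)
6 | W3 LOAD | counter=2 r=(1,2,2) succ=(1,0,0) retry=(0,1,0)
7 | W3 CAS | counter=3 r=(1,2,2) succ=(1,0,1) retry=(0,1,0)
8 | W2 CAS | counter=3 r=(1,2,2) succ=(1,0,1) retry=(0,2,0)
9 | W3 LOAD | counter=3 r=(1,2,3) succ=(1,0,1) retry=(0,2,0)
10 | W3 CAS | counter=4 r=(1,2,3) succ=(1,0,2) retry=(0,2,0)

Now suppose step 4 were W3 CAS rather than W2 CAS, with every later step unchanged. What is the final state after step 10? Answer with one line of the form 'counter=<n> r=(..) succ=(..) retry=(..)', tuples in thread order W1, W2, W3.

(re-executing from step 4 with the substitution; state before step 4: counter=2 r=(1,1,0) succ=(1,0,0) retry=(0,0,0))
4 | W3 CAS | counter=2 r=(1,1,0) succ=(1,0,0) retry=(0,0,1)
5 | W2 LOAD | counter=2 r=(1,2,0) succ=(1,0,0) retry=(0,0,1)
6 | W3 LOAD | counter=2 r=(1,2,2) succ=(1,0,0) retry=(0,0,1)
7 | W3 CAS | counter=3 r=(1,2,2) succ=(1,0,1) retry=(0,0,1)
8 | W2 CAS | counter=3 r=(1,2,2) succ=(1,0,1) retry=(0,1,1)
9 | W3 LOAD | counter=3 r=(1,2,3) succ=(1,0,1) retry=(0,1,1)
10 | W3 CAS | counter=4 r=(1,2,3) succ=(1,0,2) retry=(0,1,1)

counter=4 r=(1,2,3) succ=(1,0,2) retry=(0,1,1)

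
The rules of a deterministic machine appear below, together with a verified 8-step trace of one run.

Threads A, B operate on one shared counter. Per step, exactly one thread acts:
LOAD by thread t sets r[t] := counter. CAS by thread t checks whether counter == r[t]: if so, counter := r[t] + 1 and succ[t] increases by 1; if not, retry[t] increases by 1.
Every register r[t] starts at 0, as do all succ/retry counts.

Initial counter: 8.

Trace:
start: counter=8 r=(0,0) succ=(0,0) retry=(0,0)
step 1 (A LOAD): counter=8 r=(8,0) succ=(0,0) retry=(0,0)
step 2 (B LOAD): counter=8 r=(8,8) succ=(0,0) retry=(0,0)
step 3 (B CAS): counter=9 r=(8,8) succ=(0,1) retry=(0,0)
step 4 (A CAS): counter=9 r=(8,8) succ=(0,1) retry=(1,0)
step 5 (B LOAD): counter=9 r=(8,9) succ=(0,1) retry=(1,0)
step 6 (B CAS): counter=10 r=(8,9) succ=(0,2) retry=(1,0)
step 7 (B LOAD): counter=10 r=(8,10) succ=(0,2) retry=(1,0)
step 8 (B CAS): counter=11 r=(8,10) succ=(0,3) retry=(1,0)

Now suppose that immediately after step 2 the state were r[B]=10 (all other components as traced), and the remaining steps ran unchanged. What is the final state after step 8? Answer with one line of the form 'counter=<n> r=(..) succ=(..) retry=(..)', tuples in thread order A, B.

counter=11 r=(8,10) succ=(1,2) retry=(0,1)

state after step 2 := counter=8 r=(8,10) succ=(0,0) retry=(0,0)
step 3 (B CAS): counter=8 r=(8,10) succ=(0,0) retry=(0,1)
step 4 (A CAS): counter=9 r=(8,10) succ=(1,0) retry=(0,1)
step 5 (B LOAD): counter=9 r=(8,9) succ=(1,0) retry=(0,1)
step 6 (B CAS): counter=10 r=(8,9) succ=(1,1) retry=(0,1)
step 7 (B LOAD): counter=10 r=(8,10) succ=(1,1) retry=(0,1)
step 8 (B CAS): counter=11 r=(8,10) succ=(1,2) retry=(0,1)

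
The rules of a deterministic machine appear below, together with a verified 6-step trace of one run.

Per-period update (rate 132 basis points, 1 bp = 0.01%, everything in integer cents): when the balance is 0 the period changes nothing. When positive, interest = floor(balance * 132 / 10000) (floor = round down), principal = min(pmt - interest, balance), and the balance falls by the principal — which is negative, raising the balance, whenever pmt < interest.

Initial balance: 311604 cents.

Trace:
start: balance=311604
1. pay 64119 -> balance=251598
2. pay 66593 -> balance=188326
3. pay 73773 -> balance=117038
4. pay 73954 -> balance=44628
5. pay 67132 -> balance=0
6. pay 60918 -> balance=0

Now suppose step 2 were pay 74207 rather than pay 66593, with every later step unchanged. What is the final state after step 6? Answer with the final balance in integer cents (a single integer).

(re-executing from step 2 with the substitution; state before step 2: balance=251598)
2. pay 74207 -> balance=180712
3. pay 73773 -> balance=109324
4. pay 73954 -> balance=36813
5. pay 67132 -> balance=0
6. pay 60918 -> balance=0

0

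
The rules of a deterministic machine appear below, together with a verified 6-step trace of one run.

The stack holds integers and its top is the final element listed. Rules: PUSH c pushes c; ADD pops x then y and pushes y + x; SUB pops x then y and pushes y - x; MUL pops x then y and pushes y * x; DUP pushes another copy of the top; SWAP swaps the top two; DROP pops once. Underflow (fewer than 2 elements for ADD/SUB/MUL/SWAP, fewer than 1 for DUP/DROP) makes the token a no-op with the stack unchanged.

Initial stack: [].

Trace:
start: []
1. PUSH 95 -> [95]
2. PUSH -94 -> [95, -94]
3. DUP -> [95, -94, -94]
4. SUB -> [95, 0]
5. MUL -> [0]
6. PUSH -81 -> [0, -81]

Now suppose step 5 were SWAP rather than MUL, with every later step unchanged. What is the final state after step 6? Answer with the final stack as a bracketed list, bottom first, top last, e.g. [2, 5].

[0, 95, -81]

(re-executing from step 5 with the substitution; state before step 5: [95, 0])
5. SWAP -> [0, 95]
6. PUSH -81 -> [0, 95, -81]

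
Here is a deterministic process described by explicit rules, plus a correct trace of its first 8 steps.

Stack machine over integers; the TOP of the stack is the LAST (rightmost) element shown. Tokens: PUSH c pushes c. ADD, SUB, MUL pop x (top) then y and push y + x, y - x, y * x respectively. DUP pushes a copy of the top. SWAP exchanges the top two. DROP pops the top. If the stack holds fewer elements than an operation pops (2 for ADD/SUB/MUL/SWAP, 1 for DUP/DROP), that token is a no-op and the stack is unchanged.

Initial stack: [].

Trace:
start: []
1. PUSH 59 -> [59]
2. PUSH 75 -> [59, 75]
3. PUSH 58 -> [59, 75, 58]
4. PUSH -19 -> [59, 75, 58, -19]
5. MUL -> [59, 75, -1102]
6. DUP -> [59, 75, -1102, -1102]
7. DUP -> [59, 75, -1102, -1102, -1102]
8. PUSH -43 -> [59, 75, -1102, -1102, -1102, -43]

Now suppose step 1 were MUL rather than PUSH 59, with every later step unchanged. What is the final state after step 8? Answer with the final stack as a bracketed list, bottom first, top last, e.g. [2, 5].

[75, -1102, -1102, -1102, -43]

(re-executing from step 1 with the substitution; state before step 1: [])
1. MUL -> []
2. PUSH 75 -> [75]
3. PUSH 58 -> [75, 58]
4. PUSH -19 -> [75, 58, -19]
5. MUL -> [75, -1102]
6. DUP -> [75, -1102, -1102]
7. DUP -> [75, -1102, -1102, -1102]
8. PUSH -43 -> [75, -1102, -1102, -1102, -43]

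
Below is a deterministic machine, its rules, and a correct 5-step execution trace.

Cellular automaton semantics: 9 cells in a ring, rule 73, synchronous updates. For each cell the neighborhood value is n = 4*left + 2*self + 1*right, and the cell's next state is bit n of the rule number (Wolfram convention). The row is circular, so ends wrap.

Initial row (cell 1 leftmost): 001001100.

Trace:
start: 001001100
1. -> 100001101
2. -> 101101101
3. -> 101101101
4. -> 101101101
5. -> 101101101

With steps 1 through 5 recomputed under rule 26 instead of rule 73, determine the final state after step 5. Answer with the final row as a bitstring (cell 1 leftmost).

(re-executing steps 1..5 under rule 26; state before step 1: 001001100)
1. -> 010111010
2. -> 100100001
3. -> 011010011
4. -> 010001110
5. -> 101011001

101011001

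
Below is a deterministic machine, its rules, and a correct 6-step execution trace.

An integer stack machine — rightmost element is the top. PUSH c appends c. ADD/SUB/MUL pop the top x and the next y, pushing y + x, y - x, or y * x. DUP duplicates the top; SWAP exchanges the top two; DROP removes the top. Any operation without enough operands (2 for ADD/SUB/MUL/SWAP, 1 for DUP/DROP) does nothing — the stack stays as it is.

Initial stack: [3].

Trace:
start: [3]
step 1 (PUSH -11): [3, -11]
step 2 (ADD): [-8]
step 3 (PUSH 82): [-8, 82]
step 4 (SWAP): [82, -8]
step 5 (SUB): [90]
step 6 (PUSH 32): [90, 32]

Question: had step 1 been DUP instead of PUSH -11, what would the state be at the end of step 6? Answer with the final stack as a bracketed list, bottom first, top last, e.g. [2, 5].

(re-executing from step 1 with the substitution; state before step 1: [3])
step 1 (DUP): [3, 3]
step 2 (ADD): [6]
step 3 (PUSH 82): [6, 82]
step 4 (SWAP): [82, 6]
step 5 (SUB): [76]
step 6 (PUSH 32): [76, 32]

[76, 32]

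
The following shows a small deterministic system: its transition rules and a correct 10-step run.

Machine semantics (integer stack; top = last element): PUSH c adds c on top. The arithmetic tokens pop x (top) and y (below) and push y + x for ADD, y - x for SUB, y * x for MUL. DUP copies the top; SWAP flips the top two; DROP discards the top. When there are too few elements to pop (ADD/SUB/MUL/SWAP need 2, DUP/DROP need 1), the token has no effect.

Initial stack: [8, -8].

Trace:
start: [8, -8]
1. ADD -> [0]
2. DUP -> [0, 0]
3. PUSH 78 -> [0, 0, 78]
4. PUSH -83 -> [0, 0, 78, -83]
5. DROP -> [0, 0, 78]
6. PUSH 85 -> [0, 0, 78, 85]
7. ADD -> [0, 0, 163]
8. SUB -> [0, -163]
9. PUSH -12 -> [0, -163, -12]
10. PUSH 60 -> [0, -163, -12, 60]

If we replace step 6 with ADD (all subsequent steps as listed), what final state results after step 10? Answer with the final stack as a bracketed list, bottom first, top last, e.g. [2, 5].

(re-executing from step 6 with the substitution; state before step 6: [0, 0, 78])
6. ADD -> [0, 78]
7. ADD -> [78]
8. SUB -> [78]
9. PUSH -12 -> [78, -12]
10. PUSH 60 -> [78, -12, 60]

[78, -12, 60]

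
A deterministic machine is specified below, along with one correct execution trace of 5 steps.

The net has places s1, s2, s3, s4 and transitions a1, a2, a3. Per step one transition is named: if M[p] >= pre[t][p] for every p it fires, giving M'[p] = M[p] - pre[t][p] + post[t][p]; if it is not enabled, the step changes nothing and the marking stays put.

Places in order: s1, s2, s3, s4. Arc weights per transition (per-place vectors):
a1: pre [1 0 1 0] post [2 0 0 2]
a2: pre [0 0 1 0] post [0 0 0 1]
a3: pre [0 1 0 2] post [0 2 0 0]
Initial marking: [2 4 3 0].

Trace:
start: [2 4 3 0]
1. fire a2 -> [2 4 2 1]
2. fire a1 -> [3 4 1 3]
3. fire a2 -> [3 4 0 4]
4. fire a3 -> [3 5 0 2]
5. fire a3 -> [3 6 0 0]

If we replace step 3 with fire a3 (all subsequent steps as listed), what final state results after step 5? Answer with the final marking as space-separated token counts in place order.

3 5 1 1

(re-executing from step 3 with the substitution; state before step 3: [3 4 1 3])
3. fire a3 -> [3 5 1 1]
4. fire a3 -> [3 5 1 1]
5. fire a3 -> [3 5 1 1]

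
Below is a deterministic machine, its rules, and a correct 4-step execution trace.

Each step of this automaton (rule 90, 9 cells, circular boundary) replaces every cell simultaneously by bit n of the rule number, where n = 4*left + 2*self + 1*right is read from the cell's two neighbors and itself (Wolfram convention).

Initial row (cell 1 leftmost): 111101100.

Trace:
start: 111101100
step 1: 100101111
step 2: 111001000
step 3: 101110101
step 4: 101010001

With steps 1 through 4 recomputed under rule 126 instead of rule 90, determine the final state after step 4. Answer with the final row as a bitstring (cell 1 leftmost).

(re-executing steps 1..4 under rule 126; state before step 1: 111101100)
step 1: 100111111
step 2: 111100000
step 3: 100110001
step 4: 111111011

111111011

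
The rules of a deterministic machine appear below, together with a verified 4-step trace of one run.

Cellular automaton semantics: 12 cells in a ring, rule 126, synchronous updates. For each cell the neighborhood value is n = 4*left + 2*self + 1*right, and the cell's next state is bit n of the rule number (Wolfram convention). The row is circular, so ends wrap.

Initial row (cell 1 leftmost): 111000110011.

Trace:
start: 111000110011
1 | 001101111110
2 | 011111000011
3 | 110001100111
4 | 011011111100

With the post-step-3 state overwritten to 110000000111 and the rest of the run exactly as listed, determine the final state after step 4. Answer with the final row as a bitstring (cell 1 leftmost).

state after step 3 := 110000000111
4 | 011000001100

011000001100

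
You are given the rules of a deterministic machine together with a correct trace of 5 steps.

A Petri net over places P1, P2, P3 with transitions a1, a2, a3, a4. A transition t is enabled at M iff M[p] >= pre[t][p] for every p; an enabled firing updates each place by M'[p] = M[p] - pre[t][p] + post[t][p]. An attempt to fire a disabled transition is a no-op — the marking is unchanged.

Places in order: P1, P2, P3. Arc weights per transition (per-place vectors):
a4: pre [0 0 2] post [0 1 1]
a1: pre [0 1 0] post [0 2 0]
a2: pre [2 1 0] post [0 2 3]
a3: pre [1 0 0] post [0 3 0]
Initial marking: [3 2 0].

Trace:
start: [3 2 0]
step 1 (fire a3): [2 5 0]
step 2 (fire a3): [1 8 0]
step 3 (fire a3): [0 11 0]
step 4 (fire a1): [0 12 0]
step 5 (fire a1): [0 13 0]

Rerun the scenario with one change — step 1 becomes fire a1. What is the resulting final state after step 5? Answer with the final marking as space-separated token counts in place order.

(re-executing from step 1 with the substitution; state before step 1: [3 2 0])
step 1 (fire a1): [3 3 0]
step 2 (fire a3): [2 6 0]
step 3 (fire a3): [1 9 0]
step 4 (fire a1): [1 10 0]
step 5 (fire a1): [1 11 0]

1 11 0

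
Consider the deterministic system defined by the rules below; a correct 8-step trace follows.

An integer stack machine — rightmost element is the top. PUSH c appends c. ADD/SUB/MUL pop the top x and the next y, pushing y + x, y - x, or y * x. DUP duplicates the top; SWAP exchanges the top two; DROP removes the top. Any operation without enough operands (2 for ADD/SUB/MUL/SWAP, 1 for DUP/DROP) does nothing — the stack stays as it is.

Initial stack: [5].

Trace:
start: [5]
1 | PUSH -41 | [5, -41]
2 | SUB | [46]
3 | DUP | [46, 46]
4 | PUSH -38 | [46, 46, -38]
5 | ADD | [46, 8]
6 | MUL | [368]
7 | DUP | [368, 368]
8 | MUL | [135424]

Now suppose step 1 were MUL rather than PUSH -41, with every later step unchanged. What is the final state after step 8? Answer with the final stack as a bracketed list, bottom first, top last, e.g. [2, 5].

(re-executing from step 1 with the substitution; state before step 1: [5])
1 | MUL | [5]
2 | SUB | [5]
3 | DUP | [5, 5]
4 | PUSH -38 | [5, 5, -38]
5 | ADD | [5, -33]
6 | MUL | [-165]
7 | DUP | [-165, -165]
8 | MUL | [27225]

[27225]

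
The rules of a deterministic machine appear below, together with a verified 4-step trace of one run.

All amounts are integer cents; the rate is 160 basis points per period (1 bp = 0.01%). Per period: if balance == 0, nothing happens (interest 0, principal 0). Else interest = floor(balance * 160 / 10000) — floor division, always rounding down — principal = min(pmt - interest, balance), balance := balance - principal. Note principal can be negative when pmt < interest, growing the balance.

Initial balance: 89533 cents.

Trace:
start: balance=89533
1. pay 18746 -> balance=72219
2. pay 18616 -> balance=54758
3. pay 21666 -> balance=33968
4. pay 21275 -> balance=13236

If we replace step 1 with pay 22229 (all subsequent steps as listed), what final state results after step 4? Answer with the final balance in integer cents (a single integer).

9582

(re-executing from step 1 with the substitution; state before step 1: balance=89533)
1. pay 22229 -> balance=68736
2. pay 18616 -> balance=51219
3. pay 21666 -> balance=30372
4. pay 21275 -> balance=9582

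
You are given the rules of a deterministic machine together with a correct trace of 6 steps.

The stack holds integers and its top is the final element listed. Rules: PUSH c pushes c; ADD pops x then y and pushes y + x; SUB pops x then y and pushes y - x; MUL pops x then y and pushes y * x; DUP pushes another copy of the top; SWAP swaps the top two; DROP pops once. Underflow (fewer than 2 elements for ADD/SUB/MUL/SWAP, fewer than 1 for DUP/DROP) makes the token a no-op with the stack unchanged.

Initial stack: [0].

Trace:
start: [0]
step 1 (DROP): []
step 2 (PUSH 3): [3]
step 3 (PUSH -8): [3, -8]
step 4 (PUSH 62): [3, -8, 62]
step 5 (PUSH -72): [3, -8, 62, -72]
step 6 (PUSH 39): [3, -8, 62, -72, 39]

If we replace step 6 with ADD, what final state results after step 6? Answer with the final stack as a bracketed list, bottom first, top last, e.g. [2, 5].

[3, -8, -10]

(re-executing from step 6 with the substitution; state before step 6: [3, -8, 62, -72])
step 6 (ADD): [3, -8, -10]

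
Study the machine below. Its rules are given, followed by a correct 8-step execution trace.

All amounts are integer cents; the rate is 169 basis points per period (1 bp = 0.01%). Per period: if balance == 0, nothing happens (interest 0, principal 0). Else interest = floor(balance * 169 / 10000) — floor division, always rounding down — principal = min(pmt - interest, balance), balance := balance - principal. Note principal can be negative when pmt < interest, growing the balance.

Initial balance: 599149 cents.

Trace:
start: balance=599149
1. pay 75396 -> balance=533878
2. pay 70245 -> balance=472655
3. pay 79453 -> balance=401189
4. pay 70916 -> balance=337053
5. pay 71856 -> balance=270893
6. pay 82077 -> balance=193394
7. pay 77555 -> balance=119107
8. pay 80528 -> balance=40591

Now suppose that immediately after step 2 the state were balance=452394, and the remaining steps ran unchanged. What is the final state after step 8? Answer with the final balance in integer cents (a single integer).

state after step 2 := balance=452394
3. pay 79453 -> balance=380586
4. pay 70916 -> balance=316101
5. pay 71856 -> balance=249587
6. pay 82077 -> balance=171728
7. pay 77555 -> balance=97075
8. pay 80528 -> balance=18187

18187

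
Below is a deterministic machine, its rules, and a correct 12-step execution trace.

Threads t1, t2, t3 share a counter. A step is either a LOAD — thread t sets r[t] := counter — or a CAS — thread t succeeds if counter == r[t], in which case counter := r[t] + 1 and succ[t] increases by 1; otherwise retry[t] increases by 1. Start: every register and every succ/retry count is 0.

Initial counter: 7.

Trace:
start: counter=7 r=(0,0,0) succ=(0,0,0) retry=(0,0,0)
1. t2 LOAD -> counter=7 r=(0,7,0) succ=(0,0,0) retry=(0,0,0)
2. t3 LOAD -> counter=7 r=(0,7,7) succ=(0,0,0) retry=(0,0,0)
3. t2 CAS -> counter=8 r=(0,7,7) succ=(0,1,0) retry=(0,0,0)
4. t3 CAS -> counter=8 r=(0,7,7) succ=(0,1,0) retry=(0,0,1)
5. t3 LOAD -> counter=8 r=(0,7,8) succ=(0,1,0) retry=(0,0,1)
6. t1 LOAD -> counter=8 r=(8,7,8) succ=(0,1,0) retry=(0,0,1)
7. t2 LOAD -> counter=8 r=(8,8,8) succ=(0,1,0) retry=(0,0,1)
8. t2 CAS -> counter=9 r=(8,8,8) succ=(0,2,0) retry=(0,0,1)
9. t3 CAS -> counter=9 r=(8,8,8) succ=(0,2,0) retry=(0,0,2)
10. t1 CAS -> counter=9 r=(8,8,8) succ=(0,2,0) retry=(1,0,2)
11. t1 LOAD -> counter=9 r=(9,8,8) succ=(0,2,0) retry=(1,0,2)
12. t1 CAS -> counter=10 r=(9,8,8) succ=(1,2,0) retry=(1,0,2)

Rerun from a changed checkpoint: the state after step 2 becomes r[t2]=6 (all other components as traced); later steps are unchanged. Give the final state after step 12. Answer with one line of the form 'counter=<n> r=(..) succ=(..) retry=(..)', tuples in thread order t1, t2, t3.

counter=10 r=(9,8,8) succ=(1,1,1) retry=(1,1,1)

state after step 2 := counter=7 r=(0,6,7) succ=(0,0,0) retry=(0,0,0)
3. t2 CAS -> counter=7 r=(0,6,7) succ=(0,0,0) retry=(0,1,0)
4. t3 CAS -> counter=8 r=(0,6,7) succ=(0,0,1) retry=(0,1,0)
5. t3 LOAD -> counter=8 r=(0,6,8) succ=(0,0,1) retry=(0,1,0)
6. t1 LOAD -> counter=8 r=(8,6,8) succ=(0,0,1) retry=(0,1,0)
7. t2 LOAD -> counter=8 r=(8,8,8) succ=(0,0,1) retry=(0,1,0)
8. t2 CAS -> counter=9 r=(8,8,8) succ=(0,1,1) retry=(0,1,0)
9. t3 CAS -> counter=9 r=(8,8,8) succ=(0,1,1) retry=(0,1,1)
10. t1 CAS -> counter=9 r=(8,8,8) succ=(0,1,1) retry=(1,1,1)
11. t1 LOAD -> counter=9 r=(9,8,8) succ=(0,1,1) retry=(1,1,1)
12. t1 CAS -> counter=10 r=(9,8,8) succ=(1,1,1) retry=(1,1,1)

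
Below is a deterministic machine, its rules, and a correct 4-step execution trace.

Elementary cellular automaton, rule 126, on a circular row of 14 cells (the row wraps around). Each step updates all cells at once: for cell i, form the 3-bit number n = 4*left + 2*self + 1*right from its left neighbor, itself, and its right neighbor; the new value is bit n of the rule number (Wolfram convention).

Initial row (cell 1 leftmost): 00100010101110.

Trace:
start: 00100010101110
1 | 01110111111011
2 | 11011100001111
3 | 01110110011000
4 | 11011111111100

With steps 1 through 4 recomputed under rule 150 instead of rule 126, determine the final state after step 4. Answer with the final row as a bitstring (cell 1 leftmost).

(re-executing steps 1..4 under rule 150; state before step 1: 00100010101110)
1 | 01110110100101
2 | 00100000111101
3 | 11110001011001
4 | 11101011000110

11101011000110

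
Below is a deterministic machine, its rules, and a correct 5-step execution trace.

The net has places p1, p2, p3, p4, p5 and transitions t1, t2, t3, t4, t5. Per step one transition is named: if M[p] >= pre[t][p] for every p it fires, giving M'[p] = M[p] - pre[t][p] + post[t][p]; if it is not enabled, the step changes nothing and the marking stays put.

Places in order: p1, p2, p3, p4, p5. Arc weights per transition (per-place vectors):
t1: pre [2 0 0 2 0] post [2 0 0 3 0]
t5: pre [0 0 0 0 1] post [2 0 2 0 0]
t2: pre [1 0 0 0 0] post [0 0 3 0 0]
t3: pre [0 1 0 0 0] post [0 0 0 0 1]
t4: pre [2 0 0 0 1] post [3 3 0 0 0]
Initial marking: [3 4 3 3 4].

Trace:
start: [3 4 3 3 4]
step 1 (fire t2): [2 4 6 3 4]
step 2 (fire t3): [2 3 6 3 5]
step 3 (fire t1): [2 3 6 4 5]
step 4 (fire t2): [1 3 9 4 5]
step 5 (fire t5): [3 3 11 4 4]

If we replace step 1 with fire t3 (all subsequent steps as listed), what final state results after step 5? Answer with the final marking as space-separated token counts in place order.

(re-executing from step 1 with the substitution; state before step 1: [3 4 3 3 4])
step 1 (fire t3): [3 3 3 3 5]
step 2 (fire t3): [3 2 3 3 6]
step 3 (fire t1): [3 2 3 4 6]
step 4 (fire t2): [2 2 6 4 6]
step 5 (fire t5): [4 2 8 4 5]

4 2 8 4 5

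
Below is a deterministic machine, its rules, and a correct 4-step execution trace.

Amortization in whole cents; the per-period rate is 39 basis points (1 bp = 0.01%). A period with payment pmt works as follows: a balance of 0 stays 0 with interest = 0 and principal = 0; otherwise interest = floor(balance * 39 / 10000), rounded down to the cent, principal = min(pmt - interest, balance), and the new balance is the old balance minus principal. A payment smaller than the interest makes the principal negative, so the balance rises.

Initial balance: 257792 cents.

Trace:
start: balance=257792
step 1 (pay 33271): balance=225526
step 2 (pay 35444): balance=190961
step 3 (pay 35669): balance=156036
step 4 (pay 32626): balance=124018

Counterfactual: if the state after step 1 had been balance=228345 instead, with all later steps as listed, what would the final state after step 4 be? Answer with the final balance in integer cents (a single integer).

126870

state after step 1 := balance=228345
step 2 (pay 35444): balance=193791
step 3 (pay 35669): balance=158877
step 4 (pay 32626): balance=126870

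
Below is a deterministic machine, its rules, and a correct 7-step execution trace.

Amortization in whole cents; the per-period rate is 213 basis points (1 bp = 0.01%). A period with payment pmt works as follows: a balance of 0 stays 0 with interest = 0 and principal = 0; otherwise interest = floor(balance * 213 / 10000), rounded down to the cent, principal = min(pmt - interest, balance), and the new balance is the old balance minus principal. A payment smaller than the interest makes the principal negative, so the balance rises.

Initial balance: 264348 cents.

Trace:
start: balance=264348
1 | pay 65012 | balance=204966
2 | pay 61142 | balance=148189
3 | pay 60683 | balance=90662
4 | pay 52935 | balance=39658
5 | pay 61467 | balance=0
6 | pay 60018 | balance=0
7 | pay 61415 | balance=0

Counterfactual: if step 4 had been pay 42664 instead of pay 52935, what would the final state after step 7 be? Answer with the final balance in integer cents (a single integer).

0

(re-executing from step 4 with the substitution; state before step 4: balance=90662)
4 | pay 42664 | balance=49929
5 | pay 61467 | balance=0
6 | pay 60018 | balance=0
7 | pay 61415 | balance=0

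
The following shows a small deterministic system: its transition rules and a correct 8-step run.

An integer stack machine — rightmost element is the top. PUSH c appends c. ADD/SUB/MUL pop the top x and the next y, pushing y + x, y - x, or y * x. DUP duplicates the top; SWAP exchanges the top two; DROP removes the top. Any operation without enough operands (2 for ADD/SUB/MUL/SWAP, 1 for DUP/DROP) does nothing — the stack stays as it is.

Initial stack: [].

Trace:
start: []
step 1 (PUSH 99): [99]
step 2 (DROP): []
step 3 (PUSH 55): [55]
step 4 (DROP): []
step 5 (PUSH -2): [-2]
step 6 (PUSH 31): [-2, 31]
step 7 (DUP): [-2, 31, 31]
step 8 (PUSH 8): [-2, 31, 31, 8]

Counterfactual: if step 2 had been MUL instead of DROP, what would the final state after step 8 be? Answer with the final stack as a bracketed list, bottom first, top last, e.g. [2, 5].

[99, -2, 31, 31, 8]

(re-executing from step 2 with the substitution; state before step 2: [99])
step 2 (MUL): [99]
step 3 (PUSH 55): [99, 55]
step 4 (DROP): [99]
step 5 (PUSH -2): [99, -2]
step 6 (PUSH 31): [99, -2, 31]
step 7 (DUP): [99, -2, 31, 31]
step 8 (PUSH 8): [99, -2, 31, 31, 8]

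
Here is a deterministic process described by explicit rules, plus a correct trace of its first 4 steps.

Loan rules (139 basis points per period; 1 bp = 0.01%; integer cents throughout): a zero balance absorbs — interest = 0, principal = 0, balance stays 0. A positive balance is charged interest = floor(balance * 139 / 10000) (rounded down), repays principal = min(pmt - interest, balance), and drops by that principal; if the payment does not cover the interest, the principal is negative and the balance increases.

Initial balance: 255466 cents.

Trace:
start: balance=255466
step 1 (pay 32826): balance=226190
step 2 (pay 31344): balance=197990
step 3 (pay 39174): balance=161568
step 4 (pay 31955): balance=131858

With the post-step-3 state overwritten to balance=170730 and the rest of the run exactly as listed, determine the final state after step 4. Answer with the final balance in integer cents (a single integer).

state after step 3 := balance=170730
step 4 (pay 31955): balance=141148

141148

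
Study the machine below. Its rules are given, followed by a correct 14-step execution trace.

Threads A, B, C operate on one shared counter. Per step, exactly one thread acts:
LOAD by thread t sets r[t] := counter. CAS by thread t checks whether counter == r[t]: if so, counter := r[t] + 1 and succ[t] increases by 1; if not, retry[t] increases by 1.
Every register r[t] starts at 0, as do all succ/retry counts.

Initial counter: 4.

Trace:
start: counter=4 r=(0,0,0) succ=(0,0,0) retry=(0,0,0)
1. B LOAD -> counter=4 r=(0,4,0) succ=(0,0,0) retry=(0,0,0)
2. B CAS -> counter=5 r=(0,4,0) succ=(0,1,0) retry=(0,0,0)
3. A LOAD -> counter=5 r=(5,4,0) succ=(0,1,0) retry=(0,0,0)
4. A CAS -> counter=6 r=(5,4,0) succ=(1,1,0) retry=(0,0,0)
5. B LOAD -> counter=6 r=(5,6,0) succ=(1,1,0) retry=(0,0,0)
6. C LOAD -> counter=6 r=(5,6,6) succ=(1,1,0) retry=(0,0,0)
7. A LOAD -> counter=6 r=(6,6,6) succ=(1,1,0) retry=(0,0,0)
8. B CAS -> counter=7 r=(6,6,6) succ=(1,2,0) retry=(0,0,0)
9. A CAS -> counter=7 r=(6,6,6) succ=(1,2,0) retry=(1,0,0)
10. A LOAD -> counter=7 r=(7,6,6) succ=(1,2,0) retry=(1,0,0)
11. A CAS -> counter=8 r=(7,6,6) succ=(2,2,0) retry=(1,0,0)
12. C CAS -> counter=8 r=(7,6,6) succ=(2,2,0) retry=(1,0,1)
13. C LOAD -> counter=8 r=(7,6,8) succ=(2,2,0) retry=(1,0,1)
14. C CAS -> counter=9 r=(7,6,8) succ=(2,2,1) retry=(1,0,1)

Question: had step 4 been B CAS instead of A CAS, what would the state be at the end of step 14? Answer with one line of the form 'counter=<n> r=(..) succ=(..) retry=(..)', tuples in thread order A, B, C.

counter=8 r=(6,5,7) succ=(1,2,1) retry=(1,1,1)

(re-executing from step 4 with the substitution; state before step 4: counter=5 r=(5,4,0) succ=(0,1,0) retry=(0,0,0))
4. B CAS -> counter=5 r=(5,4,0) succ=(0,1,0) retry=(0,1,0)
5. B LOAD -> counter=5 r=(5,5,0) succ=(0,1,0) retry=(0,1,0)
6. C LOAD -> counter=5 r=(5,5,5) succ=(0,1,0) retry=(0,1,0)
7. A LOAD -> counter=5 r=(5,5,5) succ=(0,1,0) retry=(0,1,0)
8. B CAS -> counter=6 r=(5,5,5) succ=(0,2,0) retry=(0,1,0)
9. A CAS -> counter=6 r=(5,5,5) succ=(0,2,0) retry=(1,1,0)
10. A LOAD -> counter=6 r=(6,5,5) succ=(0,2,0) retry=(1,1,0)
11. A CAS -> counter=7 r=(6,5,5) succ=(1,2,0) retry=(1,1,0)
12. C CAS -> counter=7 r=(6,5,5) succ=(1,2,0) retry=(1,1,1)
13. C LOAD -> counter=7 r=(6,5,7) succ=(1,2,0) retry=(1,1,1)
14. C CAS -> counter=8 r=(6,5,7) succ=(1,2,1) retry=(1,1,1)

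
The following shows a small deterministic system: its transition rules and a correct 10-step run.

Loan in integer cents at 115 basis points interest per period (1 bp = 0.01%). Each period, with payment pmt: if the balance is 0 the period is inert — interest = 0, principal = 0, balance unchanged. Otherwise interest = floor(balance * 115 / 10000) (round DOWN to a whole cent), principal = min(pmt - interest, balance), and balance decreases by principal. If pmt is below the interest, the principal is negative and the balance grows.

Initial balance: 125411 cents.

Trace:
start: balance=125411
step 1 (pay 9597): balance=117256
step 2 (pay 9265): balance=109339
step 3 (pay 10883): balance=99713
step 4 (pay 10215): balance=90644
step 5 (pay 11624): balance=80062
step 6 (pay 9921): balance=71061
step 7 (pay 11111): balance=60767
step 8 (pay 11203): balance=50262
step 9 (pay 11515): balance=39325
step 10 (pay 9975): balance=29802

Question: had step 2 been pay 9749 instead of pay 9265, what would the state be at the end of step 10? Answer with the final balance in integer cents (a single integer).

29271

(re-executing from step 2 with the substitution; state before step 2: balance=117256)
step 2 (pay 9749): balance=108855
step 3 (pay 10883): balance=99223
step 4 (pay 10215): balance=90149
step 5 (pay 11624): balance=79561
step 6 (pay 9921): balance=70554
step 7 (pay 11111): balance=60254
step 8 (pay 11203): balance=49743
step 9 (pay 11515): balance=38800
step 10 (pay 9975): balance=29271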